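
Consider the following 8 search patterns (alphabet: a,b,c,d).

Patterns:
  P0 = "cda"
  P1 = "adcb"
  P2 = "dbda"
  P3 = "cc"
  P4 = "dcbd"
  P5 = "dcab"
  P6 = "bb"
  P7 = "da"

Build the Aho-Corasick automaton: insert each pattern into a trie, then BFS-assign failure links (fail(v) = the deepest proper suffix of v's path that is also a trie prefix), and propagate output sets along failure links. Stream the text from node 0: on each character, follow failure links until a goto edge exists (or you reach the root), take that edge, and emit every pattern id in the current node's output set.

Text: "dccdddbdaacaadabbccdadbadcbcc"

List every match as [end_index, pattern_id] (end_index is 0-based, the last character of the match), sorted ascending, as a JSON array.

Build automaton:
Trie (insert patterns):
  0='ε' goto a→4 b→18 c→1 d→8
  1='c' goto c→12 d→2
  2='cd' goto a→3
  3='cda' goto ·  ←P0
  4='a' goto d→5
  5='ad' goto c→6
  6='adc' goto b→7
  7='adcb' goto ·  ←P1
  8='d' goto a→20 b→9 c→13
  9='db' goto d→10
  10='dbd' goto a→11
  11='dbda' goto ·  ←P2
  12='cc' goto ·  ←P3
  13='dc' goto a→16 b→14
  14='dcb' goto d→15
  15='dcbd' goto ·  ←P4
  16='dca' goto b→17
  17='dcab' goto ·  ←P5
  18='b' goto b→19
  19='bb' goto ·  ←P6
  20='da' goto ·  ←P7

BFS fail/out derivation:
  fail(1) 'c': from fail(0)=0 chase 'c': 0 ⇒ 0;  out=∅∪out(0)=∅
  fail(4) 'a': from fail(0)=0 chase 'a': 0 ⇒ 0;  out=∅∪out(0)=∅
  fail(8) 'd': from fail(0)=0 chase 'd': 0 ⇒ 0;  out=∅∪out(0)=∅
  fail(18) 'b': from fail(0)=0 chase 'b': 0 ⇒ 0;  out=∅∪out(0)=∅
  fail(2) 'cd': from fail(1)=0 chase 'd': 0 ⇒ 8;  out=∅∪out(8)=∅
  fail(5) 'ad': from fail(4)=0 chase 'd': 0 ⇒ 8;  out=∅∪out(8)=∅
  fail(9) 'db': from fail(8)=0 chase 'b': 0 ⇒ 18;  out=∅∪out(18)=∅
  fail(12) 'cc': from fail(1)=0 chase 'c': 0 ⇒ 1;  out={3}∪out(1)={3}
  fail(13) 'dc': from fail(8)=0 chase 'c': 0 ⇒ 1;  out=∅∪out(1)=∅
  fail(19) 'bb': from fail(18)=0 chase 'b': 0 ⇒ 18;  out={6}∪out(18)={6}
  fail(20) 'da': from fail(8)=0 chase 'a': 0 ⇒ 4;  out={7}∪out(4)={7}
  fail(3) 'cda': from fail(2)=8 chase 'a': 8 ⇒ 20;  out={0}∪out(20)={0,7}
  fail(6) 'adc': from fail(5)=8 chase 'c': 8 ⇒ 13;  out=∅∪out(13)=∅
  fail(10) 'dbd': from fail(9)=18 chase 'd': 18→0 ⇒ 8;  out=∅∪out(8)=∅
  fail(14) 'dcb': from fail(13)=1 chase 'b': 1→0 ⇒ 18;  out=∅∪out(18)=∅
  fail(16) 'dca': from fail(13)=1 chase 'a': 1→0 ⇒ 4;  out=∅∪out(4)=∅
  fail(7) 'adcb': from fail(6)=13 chase 'b': 13 ⇒ 14;  out={1}∪out(14)={1}
  fail(11) 'dbda': from fail(10)=8 chase 'a': 8 ⇒ 20;  out={2}∪out(20)={2,7}
  fail(15) 'dcbd': from fail(14)=18 chase 'd': 18→0 ⇒ 8;  out={4}∪out(8)={4}
  fail(17) 'dcab': from fail(16)=4 chase 'b': 4→0 ⇒ 18;  out={5}∪out(18)={5}

Scan:
i=0 'd': node 0→8
i=1 'c': node 8→13
i=2 'c': node 13→12 ·f  emit P3@[1:2]
i=3 'd': node 12→2 ·f
i=4 'd': node 2→8 ·f
i=5 'd': node 8→8 ·f
i=6 'b': node 8→9
i=7 'd': node 9→10
i=8 'a': node 10→11  emit P2@[5:8],P7@[7:8]
i=9 'a': node 11→4 ·f
i=10 'c': node 4→1 ·f
i=11 'a': node 1→4 ·f
i=12 'a': node 4→4 ·f
i=13 'd': node 4→5
i=14 'a': node 5→20 ·f  emit P7@[13:14]
i=15 'b': node 20→18 ·f
i=16 'b': node 18→19  emit P6@[15:16]
i=17 'c': node 19→1 ·f
i=18 'c': node 1→12  emit P3@[17:18]
i=19 'd': node 12→2 ·f
i=20 'a': node 2→3  emit P0@[18:20],P7@[19:20]
i=21 'd': node 3→5 ·f
i=22 'b': node 5→9 ·f
i=23 'a': node 9→4 ·f
i=24 'd': node 4→5
i=25 'c': node 5→6
i=26 'b': node 6→7  emit P1@[23:26]
i=27 'c': node 7→1 ·f
i=28 'c': node 1→12  emit P3@[27:28]

Result: [[2,3],[8,2],[8,7],[14,7],[16,6],[18,3],[20,0],[20,7],[26,1],[28,3]]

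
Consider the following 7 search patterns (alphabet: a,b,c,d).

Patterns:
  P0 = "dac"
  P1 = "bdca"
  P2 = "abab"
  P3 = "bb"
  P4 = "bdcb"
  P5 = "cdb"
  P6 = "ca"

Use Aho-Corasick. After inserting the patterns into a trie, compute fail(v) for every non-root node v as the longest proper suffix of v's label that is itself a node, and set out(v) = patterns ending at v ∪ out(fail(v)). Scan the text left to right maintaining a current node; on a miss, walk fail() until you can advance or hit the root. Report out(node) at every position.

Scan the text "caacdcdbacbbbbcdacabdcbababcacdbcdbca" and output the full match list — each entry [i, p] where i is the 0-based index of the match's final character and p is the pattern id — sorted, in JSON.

Construct AC machine:
Trie nodes:
  0='ε' goto a→8 b→4 c→14 d→1
  1='d' goto a→2
  2='da' goto c→3
  3='dac' goto ·  [P0 ends]
  4='b' goto b→12 d→5
  5='bd' goto c→6
  6='bdc' goto a→7 b→13
  7='bdca' goto ·  [P1 ends]
  8='a' goto b→9
  9='ab' goto a→10
  10='aba' goto b→11
  11='abab' goto ·  [P2 ends]
  12='bb' goto ·  [P3 ends]
  13='bdcb' goto ·  [P4 ends]
  14='c' goto a→17 d→15
  15='cd' goto b→16
  16='cdb' goto ·  [P5 ends]
  17='ca' goto ·  [P6 ends]

Failure links (BFS by depth):
  fail(1) 'd': from fail(0)=0 chase 'd': 0 ⇒ 0;  out=∅∪out(0)=∅
  fail(4) 'b': from fail(0)=0 chase 'b': 0 ⇒ 0;  out=∅∪out(0)=∅
  fail(8) 'a': from fail(0)=0 chase 'a': 0 ⇒ 0;  out=∅∪out(0)=∅
  fail(14) 'c': from fail(0)=0 chase 'c': 0 ⇒ 0;  out=∅∪out(0)=∅
  fail(2) 'da': from fail(1)=0 chase 'a': 0 ⇒ 8;  out=∅∪out(8)=∅
  fail(5) 'bd': from fail(4)=0 chase 'd': 0 ⇒ 1;  out=∅∪out(1)=∅
  fail(9) 'ab': from fail(8)=0 chase 'b': 0 ⇒ 4;  out=∅∪out(4)=∅
  fail(12) 'bb': from fail(4)=0 chase 'b': 0 ⇒ 4;  out={3}∪out(4)={3}
  fail(15) 'cd': from fail(14)=0 chase 'd': 0 ⇒ 1;  out=∅∪out(1)=∅
  fail(17) 'ca': from fail(14)=0 chase 'a': 0 ⇒ 8;  out={6}∪out(8)={6}
  fail(3) 'dac': from fail(2)=8 chase 'c': 8→0 ⇒ 14;  out={0}∪out(14)={0}
  fail(6) 'bdc': from fail(5)=1 chase 'c': 1→0 ⇒ 14;  out=∅∪out(14)=∅
  fail(10) 'aba': from fail(9)=4 chase 'a': 4→0 ⇒ 8;  out=∅∪out(8)=∅
  fail(16) 'cdb': from fail(15)=1 chase 'b': 1→0 ⇒ 4;  out={5}∪out(4)={5}
  fail(7) 'bdca': from fail(6)=14 chase 'a': 14 ⇒ 17;  out={1}∪out(17)={1,6}
  fail(11) 'abab': from fail(10)=8 chase 'b': 8 ⇒ 9;  out={2}∪out(9)={2}
  fail(13) 'bdcb': from fail(6)=14 chase 'b': 14→0 ⇒ 4;  out={4}∪out(4)={4}

Scan:
[0] read 'c'  n0⇒n14
[1] read 'a'  n14⇒n17  → match P6@[0:1]
[2] read 'a'  n17⇒n8 (fail-walked)
[3] read 'c'  n8⇒n14 (fail-walked)
[4] read 'd'  n14⇒n15
[5] read 'c'  n15⇒n14 (fail-walked)
[6] read 'd'  n14⇒n15
[7] read 'b'  n15⇒n16  → match P5@[5:7]
[8] read 'a'  n16⇒n8 (fail-walked)
[9] read 'c'  n8⇒n14 (fail-walked)
[10] read 'b'  n14⇒n4 (fail-walked)
[11] read 'b'  n4⇒n12  → match P3@[10:11]
[12] read 'b'  n12⇒n12 (fail-walked)  → match P3@[11:12]
[13] read 'b'  n12⇒n12 (fail-walked)  → match P3@[12:13]
[14] read 'c'  n12⇒n14 (fail-walked)
[15] read 'd'  n14⇒n15
[16] read 'a'  n15⇒n2 (fail-walked)
[17] read 'c'  n2⇒n3  → match P0@[15:17]
[18] read 'a'  n3⇒n17 (fail-walked)  → match P6@[17:18]
[19] read 'b'  n17⇒n9 (fail-walked)
[20] read 'd'  n9⇒n5 (fail-walked)
[21] read 'c'  n5⇒n6
[22] read 'b'  n6⇒n13  → match P4@[19:22]
[23] read 'a'  n13⇒n8 (fail-walked)
[24] read 'b'  n8⇒n9
[25] read 'a'  n9⇒n10
[26] read 'b'  n10⇒n11  → match P2@[23:26]
[27] read 'c'  n11⇒n14 (fail-walked)
[28] read 'a'  n14⇒n17  → match P6@[27:28]
[29] read 'c'  n17⇒n14 (fail-walked)
[30] read 'd'  n14⇒n15
[31] read 'b'  n15⇒n16  → match P5@[29:31]
[32] read 'c'  n16⇒n14 (fail-walked)
[33] read 'd'  n14⇒n15
[34] read 'b'  n15⇒n16  → match P5@[32:34]
[35] read 'c'  n16⇒n14 (fail-walked)
[36] read 'a'  n14⇒n17  → match P6@[35:36]

Result: [[1,6],[7,5],[11,3],[12,3],[13,3],[17,0],[18,6],[22,4],[26,2],[28,6],[31,5],[34,5],[36,6]]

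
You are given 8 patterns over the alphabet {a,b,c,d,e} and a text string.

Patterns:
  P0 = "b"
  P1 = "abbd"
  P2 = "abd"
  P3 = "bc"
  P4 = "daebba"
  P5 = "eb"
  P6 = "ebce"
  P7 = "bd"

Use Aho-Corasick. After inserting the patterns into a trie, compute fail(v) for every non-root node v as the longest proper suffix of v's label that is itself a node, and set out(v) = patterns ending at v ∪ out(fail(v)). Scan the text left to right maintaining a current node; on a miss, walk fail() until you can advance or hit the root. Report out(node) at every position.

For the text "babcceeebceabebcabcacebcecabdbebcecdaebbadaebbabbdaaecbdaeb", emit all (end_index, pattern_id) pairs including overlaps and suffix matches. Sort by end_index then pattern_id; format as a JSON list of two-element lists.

Build automaton:
Trie (insert patterns):
  n0 'ε': a→2 b→1 d→8 e→14
  n1 'b': c→7 d→18  [P0 ends]
  n2 'a': b→3
  n3 'ab': b→4 d→6
  n4 'abb': d→5
  n5 'abbd': ·  [P1 ends]
  n6 'abd': ·  [P2 ends]
  n7 'bc': ·  [P3 ends]
  n8 'd': a→9
  n9 'da': e→10
  n10 'dae': b→11
  n11 'daeb': b→12
  n12 'daebb': a→13
  n13 'daebba': ·  [P4 ends]
  n14 'e': b→15
  n15 'eb': c→16  [P5 ends]
  n16 'ebc': e→17
  n17 'ebce': ·  [P6 ends]
  n18 'bd': ·  [P7 ends]

BFS fail/out derivation:
  fail(1) 'b': from fail(0)=0 chase 'b': 0 ⇒ 0;  out={0}∪out(0)={0}
  fail(2) 'a': from fail(0)=0 chase 'a': 0 ⇒ 0;  out=∅∪out(0)=∅
  fail(8) 'd': from fail(0)=0 chase 'd': 0 ⇒ 0;  out=∅∪out(0)=∅
  fail(14) 'e': from fail(0)=0 chase 'e': 0 ⇒ 0;  out=∅∪out(0)=∅
  fail(3) 'ab': from fail(2)=0 chase 'b': 0 ⇒ 1;  out=∅∪out(1)={0}
  fail(7) 'bc': from fail(1)=0 chase 'c': 0 ⇒ 0;  out={3}∪out(0)={3}
  fail(9) 'da': from fail(8)=0 chase 'a': 0 ⇒ 2;  out=∅∪out(2)=∅
  fail(15) 'eb': from fail(14)=0 chase 'b': 0 ⇒ 1;  out={5}∪out(1)={0,5}
  fail(18) 'bd': from fail(1)=0 chase 'd': 0 ⇒ 8;  out={7}∪out(8)={7}
  fail(4) 'abb': from fail(3)=1 chase 'b': 1→0 ⇒ 1;  out=∅∪out(1)={0}
  fail(6) 'abd': from fail(3)=1 chase 'd': 1 ⇒ 18;  out={2}∪out(18)={2,7}
  fail(10) 'dae': from fail(9)=2 chase 'e': 2→0 ⇒ 14;  out=∅∪out(14)=∅
  fail(16) 'ebc': from fail(15)=1 chase 'c': 1 ⇒ 7;  out=∅∪out(7)={3}
  fail(5) 'abbd': from fail(4)=1 chase 'd': 1 ⇒ 18;  out={1}∪out(18)={1,7}
  fail(11) 'daeb': from fail(10)=14 chase 'b': 14 ⇒ 15;  out=∅∪out(15)={0,5}
  fail(17) 'ebce': from fail(16)=7 chase 'e': 7→0 ⇒ 14;  out={6}∪out(14)={6}
  fail(12) 'daebb': from fail(11)=15 chase 'b': 15→1→0 ⇒ 1;  out=∅∪out(1)={0}
  fail(13) 'daebba': from fail(12)=1 chase 'a': 1→0 ⇒ 2;  out={4}∪out(2)={4}

Text stream:
i=0 'b': node 0→1  ** P0@[0:0]
i=1 'a': node 1→2 ·f
i=2 'b': node 2→3  ** P0@[2:2]
i=3 'c': node 3→7 ·f  ** P3@[2:3]
i=4 'c': node 7→0 ·f
i=5 'e': node 0→14
i=6 'e': node 14→14 ·f
i=7 'e': node 14→14 ·f
i=8 'b': node 14→15  ** P0@[8:8],P5@[7:8]
i=9 'c': node 15→16  ** P3@[8:9]
i=10 'e': node 16→17  ** P6@[7:10]
i=11 'a': node 17→2 ·f
i=12 'b': node 2→3  ** P0@[12:12]
i=13 'e': node 3→14 ·f
i=14 'b': node 14→15  ** P0@[14:14],P5@[13:14]
i=15 'c': node 15→16  ** P3@[14:15]
i=16 'a': node 16→2 ·f
i=17 'b': node 2→3  ** P0@[17:17]
i=18 'c': node 3→7 ·f  ** P3@[17:18]
i=19 'a': node 7→2 ·f
i=20 'c': node 2→0 ·f
i=21 'e': node 0→14
i=22 'b': node 14→15  ** P0@[22:22],P5@[21:22]
i=23 'c': node 15→16  ** P3@[22:23]
i=24 'e': node 16→17  ** P6@[21:24]
i=25 'c': node 17→0 ·f
i=26 'a': node 0→2
i=27 'b': node 2→3  ** P0@[27:27]
i=28 'd': node 3→6  ** P2@[26:28],P7@[27:28]
i=29 'b': node 6→1 ·f  ** P0@[29:29]
i=30 'e': node 1→14 ·f
i=31 'b': node 14→15  ** P0@[31:31],P5@[30:31]
i=32 'c': node 15→16  ** P3@[31:32]
i=33 'e': node 16→17  ** P6@[30:33]
i=34 'c': node 17→0 ·f
i=35 'd': node 0→8
i=36 'a': node 8→9
i=37 'e': node 9→10
i=38 'b': node 10→11  ** P0@[38:38],P5@[37:38]
i=39 'b': node 11→12  ** P0@[39:39]
i=40 'a': node 12→13  ** P4@[35:40]
i=41 'd': node 13→8 ·f
i=42 'a': node 8→9
i=43 'e': node 9→10
i=44 'b': node 10→11  ** P0@[44:44],P5@[43:44]
i=45 'b': node 11→12  ** P0@[45:45]
i=46 'a': node 12→13  ** P4@[41:46]
i=47 'b': node 13→3 ·f  ** P0@[47:47]
i=48 'b': node 3→4  ** P0@[48:48]
i=49 'd': node 4→5  ** P1@[46:49],P7@[48:49]
i=50 'a': node 5→9 ·f
i=51 'a': node 9→2 ·f
i=52 'e': node 2→14 ·f
i=53 'c': node 14→0 ·f
i=54 'b': node 0→1  ** P0@[54:54]
i=55 'd': node 1→18  ** P7@[54:55]
i=56 'a': node 18→9 ·f
i=57 'e': node 9→10
i=58 'b': node 10→11  ** P0@[58:58],P5@[57:58]

Matches: [[0,0],[2,0],[3,3],[8,0],[8,5],[9,3],[10,6],[12,0],[14,0],[14,5],[15,3],[17,0],[18,3],[22,0],[22,5],[23,3],[24,6],[27,0],[28,2],[28,7],[29,0],[31,0],[31,5],[32,3],[33,6],[38,0],[38,5],[39,0],[40,4],[44,0],[44,5],[45,0],[46,4],[47,0],[48,0],[49,1],[49,7],[54,0],[55,7],[58,0],[58,5]]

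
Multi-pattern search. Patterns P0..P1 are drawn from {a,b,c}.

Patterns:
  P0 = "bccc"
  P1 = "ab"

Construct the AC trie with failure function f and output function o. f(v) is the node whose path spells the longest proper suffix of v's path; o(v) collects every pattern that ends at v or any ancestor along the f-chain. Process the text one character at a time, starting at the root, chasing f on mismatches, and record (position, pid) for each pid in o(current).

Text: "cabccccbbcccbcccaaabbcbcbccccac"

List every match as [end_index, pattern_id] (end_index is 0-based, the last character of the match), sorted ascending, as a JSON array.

Build:
Trie (insert patterns):
  0='ε' goto a→5 b→1
  1='b' goto c→2
  2='bc' goto c→3
  3='bcc' goto c→4
  4='bccc' goto ·  [P0 ends]
  5='a' goto b→6
  6='ab' goto ·  [P1 ends]

BFS fail/out derivation:
  n1('b'): parent n0 fail=0; on 'b' 0 → fail=0;  out ∅∪∅=∅
  n5('a'): parent n0 fail=0; on 'a' 0 → fail=0;  out ∅∪∅=∅
  n2('bc'): parent n1 fail=0; on 'c' 0 → fail=0;  out ∅∪∅=∅
  n6('ab'): parent n5 fail=0; on 'b' 0 → fail=1;  out {1}∪∅={1}
  n3('bcc'): parent n2 fail=0; on 'c' 0 → fail=0;  out ∅∪∅=∅
  n4('bccc'): parent n3 fail=0; on 'c' 0 → fail=0;  out {0}∪∅={0}

Run:
pos 0 'c': at 0
pos 1 'a': at 5
pos 2 'b': at 6  → match P1@[1:2]
pos 3 'c': at 2 (via fail)
pos 4 'c': at 3
pos 5 'c': at 4  → match P0@[2:5]
pos 6 'c': at 0 (via fail)
pos 7 'b': at 1
pos 8 'b': at 1 (via fail)
pos 9 'c': at 2
pos 10 'c': at 3
pos 11 'c': at 4  → match P0@[8:11]
pos 12 'b': at 1 (via fail)
pos 13 'c': at 2
pos 14 'c': at 3
pos 15 'c': at 4  → match P0@[12:15]
pos 16 'a': at 5 (via fail)
pos 17 'a': at 5 (via fail)
pos 18 'a': at 5 (via fail)
pos 19 'b': at 6  → match P1@[18:19]
pos 20 'b': at 1 (via fail)
pos 21 'c': at 2
pos 22 'b': at 1 (via fail)
pos 23 'c': at 2
pos 24 'b': at 1 (via fail)
pos 25 'c': at 2
pos 26 'c': at 3
pos 27 'c': at 4  → match P0@[24:27]
pos 28 'c': at 0 (via fail)
pos 29 'a': at 5
pos 30 'c': at 0 (via fail)

All matches (sorted): [[2,1],[5,0],[11,0],[15,0],[19,1],[27,0]]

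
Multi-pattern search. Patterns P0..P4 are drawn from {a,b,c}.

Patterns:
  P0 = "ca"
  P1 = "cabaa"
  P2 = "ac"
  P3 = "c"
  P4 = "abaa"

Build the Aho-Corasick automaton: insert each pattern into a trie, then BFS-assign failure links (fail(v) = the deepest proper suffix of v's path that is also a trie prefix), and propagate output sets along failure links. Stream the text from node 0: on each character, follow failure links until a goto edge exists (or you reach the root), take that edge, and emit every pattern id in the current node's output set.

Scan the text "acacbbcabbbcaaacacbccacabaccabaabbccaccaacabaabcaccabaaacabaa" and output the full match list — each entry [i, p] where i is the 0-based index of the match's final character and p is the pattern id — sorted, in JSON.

Build:
Trie nodes:
  n0 'ε': a→6 c→1
  n1 'c': a→2  [P3 ends]
  n2 'ca': b→3  [P0 ends]
  n3 'cab': a→4
  n4 'caba': a→5
  n5 'cabaa': ·  [P1 ends]
  n6 'a': b→8 c→7
  n7 'ac': ·  [P2 ends]
  n8 'ab': a→9
  n9 'aba': a→10
  n10 'abaa': ·  [P4 ends]

BFS fail/out derivation:
  fail(1) 'c': from fail(0)=0 chase 'c': 0 ⇒ 0;  out={3}∪out(0)={3}
  fail(6) 'a': from fail(0)=0 chase 'a': 0 ⇒ 0;  out=∅∪out(0)=∅
  fail(2) 'ca': from fail(1)=0 chase 'a': 0 ⇒ 6;  out={0}∪out(6)={0}
  fail(7) 'ac': from fail(6)=0 chase 'c': 0 ⇒ 1;  out={2}∪out(1)={2,3}
  fail(8) 'ab': from fail(6)=0 chase 'b': 0 ⇒ 0;  out=∅∪out(0)=∅
  fail(3) 'cab': from fail(2)=6 chase 'b': 6 ⇒ 8;  out=∅∪out(8)=∅
  fail(9) 'aba': from fail(8)=0 chase 'a': 0 ⇒ 6;  out=∅∪out(6)=∅
  fail(4) 'caba': from fail(3)=8 chase 'a': 8 ⇒ 9;  out=∅∪out(9)=∅
  fail(10) 'abaa': from fail(9)=6 chase 'a': 6→0 ⇒ 6;  out={4}∪out(6)={4}
  fail(5) 'cabaa': from fail(4)=9 chase 'a': 9 ⇒ 10;  out={1}∪out(10)={1,4}

Run:
i=0 'a': node 0→6
i=1 'c': node 6→7  → match P2@[0:1],P3@[1:1]
i=2 'a': node 7→2 ·f  → match P0@[1:2]
i=3 'c': node 2→7 ·f  → match P2@[2:3],P3@[3:3]
i=4 'b': node 7→0 ·f
i=5 'b': node 0→0
i=6 'c': node 0→1  → match P3@[6:6]
i=7 'a': node 1→2  → match P0@[6:7]
i=8 'b': node 2→3
i=9 'b': node 3→0 ·f
i=10 'b': node 0→0
i=11 'c': node 0→1  → match P3@[11:11]
i=12 'a': node 1→2  → match P0@[11:12]
i=13 'a': node 2→6 ·f
i=14 'a': node 6→6 ·f
i=15 'c': node 6→7  → match P2@[14:15],P3@[15:15]
i=16 'a': node 7→2 ·f  → match P0@[15:16]
i=17 'c': node 2→7 ·f  → match P2@[16:17],P3@[17:17]
i=18 'b': node 7→0 ·f
i=19 'c': node 0→1  → match P3@[19:19]
i=20 'c': node 1→1 ·f  → match P3@[20:20]
i=21 'a': node 1→2  → match P0@[20:21]
i=22 'c': node 2→7 ·f  → match P2@[21:22],P3@[22:22]
i=23 'a': node 7→2 ·f  → match P0@[22:23]
i=24 'b': node 2→3
i=25 'a': node 3→4
i=26 'c': node 4→7 ·f  → match P2@[25:26],P3@[26:26]
i=27 'c': node 7→1 ·f  → match P3@[27:27]
i=28 'a': node 1→2  → match P0@[27:28]
i=29 'b': node 2→3
i=30 'a': node 3→4
i=31 'a': node 4→5  → match P1@[27:31],P4@[28:31]
i=32 'b': node 5→8 ·f
i=33 'b': node 8→0 ·f
i=34 'c': node 0→1  → match P3@[34:34]
i=35 'c': node 1→1 ·f  → match P3@[35:35]
i=36 'a': node 1→2  → match P0@[35:36]
i=37 'c': node 2→7 ·f  → match P2@[36:37],P3@[37:37]
i=38 'c': node 7→1 ·f  → match P3@[38:38]
i=39 'a': node 1→2  → match P0@[38:39]
i=40 'a': node 2→6 ·f
i=41 'c': node 6→7  → match P2@[40:41],P3@[41:41]
i=42 'a': node 7→2 ·f  → match P0@[41:42]
i=43 'b': node 2→3
i=44 'a': node 3→4
i=45 'a': node 4→5  → match P1@[41:45],P4@[42:45]
i=46 'b': node 5→8 ·f
i=47 'c': node 8→1 ·f  → match P3@[47:47]
i=48 'a': node 1→2  → match P0@[47:48]
i=49 'c': node 2→7 ·f  → match P2@[48:49],P3@[49:49]
i=50 'c': node 7→1 ·f  → match P3@[50:50]
i=51 'a': node 1→2  → match P0@[50:51]
i=52 'b': node 2→3
i=53 'a': node 3→4
i=54 'a': node 4→5  → match P1@[50:54],P4@[51:54]
i=55 'a': node 5→6 ·f
i=56 'c': node 6→7  → match P2@[55:56],P3@[56:56]
i=57 'a': node 7→2 ·f  → match P0@[56:57]
i=58 'b': node 2→3
i=59 'a': node 3→4
i=60 'a': node 4→5  → match P1@[56:60],P4@[57:60]

All matches (sorted): [[1,2],[1,3],[2,0],[3,2],[3,3],[6,3],[7,0],[11,3],[12,0],[15,2],[15,3],[16,0],[17,2],[17,3],[19,3],[20,3],[21,0],[22,2],[22,3],[23,0],[26,2],[26,3],[27,3],[28,0],[31,1],[31,4],[34,3],[35,3],[36,0],[37,2],[37,3],[38,3],[39,0],[41,2],[41,3],[42,0],[45,1],[45,4],[47,3],[48,0],[49,2],[49,3],[50,3],[51,0],[54,1],[54,4],[56,2],[56,3],[57,0],[60,1],[60,4]]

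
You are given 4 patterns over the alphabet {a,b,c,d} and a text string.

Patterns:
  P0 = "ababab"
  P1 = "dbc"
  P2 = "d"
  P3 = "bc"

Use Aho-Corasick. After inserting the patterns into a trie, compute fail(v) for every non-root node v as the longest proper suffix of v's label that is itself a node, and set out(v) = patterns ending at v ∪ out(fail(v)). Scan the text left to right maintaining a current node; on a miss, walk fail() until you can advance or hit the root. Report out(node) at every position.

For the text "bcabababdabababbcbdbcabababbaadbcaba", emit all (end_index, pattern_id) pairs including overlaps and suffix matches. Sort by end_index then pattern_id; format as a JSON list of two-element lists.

Build:
Trie (insert patterns):
  n0 'ε': a→1 b→10 d→7
  n1 'a': b→2
  n2 'ab': a→3
  n3 'aba': b→4
  n4 'abab': a→5
  n5 'ababa': b→6
  n6 'ababab': ·  ←P0
  n7 'd': b→8  ←P2
  n8 'db': c→9
  n9 'dbc': ·  ←P1
  n10 'b': c→11
  n11 'bc': ·  ←P3

BFS fail/out derivation:
  fail(1) 'a': from fail(0)=0 chase 'a': 0 ⇒ 0;  out=∅∪out(0)=∅
  fail(7) 'd': from fail(0)=0 chase 'd': 0 ⇒ 0;  out={2}∪out(0)={2}
  fail(10) 'b': from fail(0)=0 chase 'b': 0 ⇒ 0;  out=∅∪out(0)=∅
  fail(2) 'ab': from fail(1)=0 chase 'b': 0 ⇒ 10;  out=∅∪out(10)=∅
  fail(8) 'db': from fail(7)=0 chase 'b': 0 ⇒ 10;  out=∅∪out(10)=∅
  fail(11) 'bc': from fail(10)=0 chase 'c': 0 ⇒ 0;  out={3}∪out(0)={3}
  fail(3) 'aba': from fail(2)=10 chase 'a': 10→0 ⇒ 1;  out=∅∪out(1)=∅
  fail(9) 'dbc': from fail(8)=10 chase 'c': 10 ⇒ 11;  out={1}∪out(11)={1,3}
  fail(4) 'abab': from fail(3)=1 chase 'b': 1 ⇒ 2;  out=∅∪out(2)=∅
  fail(5) 'ababa': from fail(4)=2 chase 'a': 2 ⇒ 3;  out=∅∪out(3)=∅
  fail(6) 'ababab': from fail(5)=3 chase 'b': 3 ⇒ 4;  out={0}∪out(4)={0}

Scan:
pos 0 'b': at 10
pos 1 'c': at 11  ** P3@[0:1]
pos 2 'a': at 1 (fail-walked)
pos 3 'b': at 2
pos 4 'a': at 3
pos 5 'b': at 4
pos 6 'a': at 5
pos 7 'b': at 6  ** P0@[2:7]
pos 8 'd': at 7 (fail-walked)  ** P2@[8:8]
pos 9 'a': at 1 (fail-walked)
pos 10 'b': at 2
pos 11 'a': at 3
pos 12 'b': at 4
pos 13 'a': at 5
pos 14 'b': at 6  ** P0@[9:14]
pos 15 'b': at 10 (fail-walked)
pos 16 'c': at 11  ** P3@[15:16]
pos 17 'b': at 10 (fail-walked)
pos 18 'd': at 7 (fail-walked)  ** P2@[18:18]
pos 19 'b': at 8
pos 20 'c': at 9  ** P1@[18:20],P3@[19:20]
pos 21 'a': at 1 (fail-walked)
pos 22 'b': at 2
pos 23 'a': at 3
pos 24 'b': at 4
pos 25 'a': at 5
pos 26 'b': at 6  ** P0@[21:26]
pos 27 'b': at 10 (fail-walked)
pos 28 'a': at 1 (fail-walked)
pos 29 'a': at 1 (fail-walked)
pos 30 'd': at 7 (fail-walked)  ** P2@[30:30]
pos 31 'b': at 8
pos 32 'c': at 9  ** P1@[30:32],P3@[31:32]
pos 33 'a': at 1 (fail-walked)
pos 34 'b': at 2
pos 35 'a': at 3

All matches (sorted): [[1,3],[7,0],[8,2],[14,0],[16,3],[18,2],[20,1],[20,3],[26,0],[30,2],[32,1],[32,3]]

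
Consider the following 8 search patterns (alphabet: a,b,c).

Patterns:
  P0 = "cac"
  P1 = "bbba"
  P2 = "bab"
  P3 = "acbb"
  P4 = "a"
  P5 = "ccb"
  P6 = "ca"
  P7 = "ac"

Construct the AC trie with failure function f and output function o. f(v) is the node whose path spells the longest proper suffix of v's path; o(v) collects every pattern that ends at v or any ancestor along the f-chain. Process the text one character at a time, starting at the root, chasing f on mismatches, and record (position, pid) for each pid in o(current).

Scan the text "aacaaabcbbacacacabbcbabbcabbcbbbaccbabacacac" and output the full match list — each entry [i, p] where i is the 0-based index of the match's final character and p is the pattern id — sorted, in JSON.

Build:
Trie (insert patterns):
  0='ε' goto a→10 b→4 c→1
  1='c' goto a→2 c→14
  2='ca' goto c→3  [P6 ends]
  3='cac' goto ·  [P0 ends]
  4='b' goto a→8 b→5
  5='bb' goto b→6
  6='bbb' goto a→7
  7='bbba' goto ·  [P1 ends]
  8='ba' goto b→9
  9='bab' goto ·  [P2 ends]
  10='a' goto c→11  [P4 ends]
  11='ac' goto b→12  [P7 ends]
  12='acb' goto b→13
  13='acbb' goto ·  [P3 ends]
  14='cc' goto b→15
  15='ccb' goto ·  [P5 ends]

Failure links (BFS by depth):
  fail(1) 'c': from fail(0)=0 chase 'c': 0 ⇒ 0;  out=∅∪out(0)=∅
  fail(4) 'b': from fail(0)=0 chase 'b': 0 ⇒ 0;  out=∅∪out(0)=∅
  fail(10) 'a': from fail(0)=0 chase 'a': 0 ⇒ 0;  out={4}∪out(0)={4}
  fail(2) 'ca': from fail(1)=0 chase 'a': 0 ⇒ 10;  out={6}∪out(10)={4,6}
  fail(5) 'bb': from fail(4)=0 chase 'b': 0 ⇒ 4;  out=∅∪out(4)=∅
  fail(8) 'ba': from fail(4)=0 chase 'a': 0 ⇒ 10;  out=∅∪out(10)={4}
  fail(11) 'ac': from fail(10)=0 chase 'c': 0 ⇒ 1;  out={7}∪out(1)={7}
  fail(14) 'cc': from fail(1)=0 chase 'c': 0 ⇒ 1;  out=∅∪out(1)=∅
  fail(3) 'cac': from fail(2)=10 chase 'c': 10 ⇒ 11;  out={0}∪out(11)={0,7}
  fail(6) 'bbb': from fail(5)=4 chase 'b': 4 ⇒ 5;  out=∅∪out(5)=∅
  fail(9) 'bab': from fail(8)=10 chase 'b': 10→0 ⇒ 4;  out={2}∪out(4)={2}
  fail(12) 'acb': from fail(11)=1 chase 'b': 1→0 ⇒ 4;  out=∅∪out(4)=∅
  fail(15) 'ccb': from fail(14)=1 chase 'b': 1→0 ⇒ 4;  out={5}∪out(4)={5}
  fail(7) 'bbba': from fail(6)=5 chase 'a': 5→4 ⇒ 8;  out={1}∪out(8)={1,4}
  fail(13) 'acbb': from fail(12)=4 chase 'b': 4 ⇒ 5;  out={3}∪out(5)={3}

Run:
[0] read 'a'  n0⇒n10  → match P4@[0:0]
[1] read 'a'  n10⇒n10 (via fail)  → match P4@[1:1]
[2] read 'c'  n10⇒n11  → match P7@[1:2]
[3] read 'a'  n11⇒n2 (via fail)  → match P4@[3:3],P6@[2:3]
[4] read 'a'  n2⇒n10 (via fail)  → match P4@[4:4]
[5] read 'a'  n10⇒n10 (via fail)  → match P4@[5:5]
[6] read 'b'  n10⇒n4 (via fail)
[7] read 'c'  n4⇒n1 (via fail)
[8] read 'b'  n1⇒n4 (via fail)
[9] read 'b'  n4⇒n5
[10] read 'a'  n5⇒n8 (via fail)  → match P4@[10:10]
[11] read 'c'  n8⇒n11 (via fail)  → match P7@[10:11]
[12] read 'a'  n11⇒n2 (via fail)  → match P4@[12:12],P6@[11:12]
[13] read 'c'  n2⇒n3  → match P0@[11:13],P7@[12:13]
[14] read 'a'  n3⇒n2 (via fail)  → match P4@[14:14],P6@[13:14]
[15] read 'c'  n2⇒n3  → match P0@[13:15],P7@[14:15]
[16] read 'a'  n3⇒n2 (via fail)  → match P4@[16:16],P6@[15:16]
[17] read 'b'  n2⇒n4 (via fail)
[18] read 'b'  n4⇒n5
[19] read 'c'  n5⇒n1 (via fail)
[20] read 'b'  n1⇒n4 (via fail)
[21] read 'a'  n4⇒n8  → match P4@[21:21]
[22] read 'b'  n8⇒n9  → match P2@[20:22]
[23] read 'b'  n9⇒n5 (via fail)
[24] read 'c'  n5⇒n1 (via fail)
[25] read 'a'  n1⇒n2  → match P4@[25:25],P6@[24:25]
[26] read 'b'  n2⇒n4 (via fail)
[27] read 'b'  n4⇒n5
[28] read 'c'  n5⇒n1 (via fail)
[29] read 'b'  n1⇒n4 (via fail)
[30] read 'b'  n4⇒n5
[31] read 'b'  n5⇒n6
[32] read 'a'  n6⇒n7  → match P1@[29:32],P4@[32:32]
[33] read 'c'  n7⇒n11 (via fail)  → match P7@[32:33]
[34] read 'c'  n11⇒n14 (via fail)
[35] read 'b'  n14⇒n15  → match P5@[33:35]
[36] read 'a'  n15⇒n8 (via fail)  → match P4@[36:36]
[37] read 'b'  n8⇒n9  → match P2@[35:37]
[38] read 'a'  n9⇒n8 (via fail)  → match P4@[38:38]
[39] read 'c'  n8⇒n11 (via fail)  → match P7@[38:39]
[40] read 'a'  n11⇒n2 (via fail)  → match P4@[40:40],P6@[39:40]
[41] read 'c'  n2⇒n3  → match P0@[39:41],P7@[40:41]
[42] read 'a'  n3⇒n2 (via fail)  → match P4@[42:42],P6@[41:42]
[43] read 'c'  n2⇒n3  → match P0@[41:43],P7@[42:43]

Matches: [[0,4],[1,4],[2,7],[3,4],[3,6],[4,4],[5,4],[10,4],[11,7],[12,4],[12,6],[13,0],[13,7],[14,4],[14,6],[15,0],[15,7],[16,4],[16,6],[21,4],[22,2],[25,4],[25,6],[32,1],[32,4],[33,7],[35,5],[36,4],[37,2],[38,4],[39,7],[40,4],[40,6],[41,0],[41,7],[42,4],[42,6],[43,0],[43,7]]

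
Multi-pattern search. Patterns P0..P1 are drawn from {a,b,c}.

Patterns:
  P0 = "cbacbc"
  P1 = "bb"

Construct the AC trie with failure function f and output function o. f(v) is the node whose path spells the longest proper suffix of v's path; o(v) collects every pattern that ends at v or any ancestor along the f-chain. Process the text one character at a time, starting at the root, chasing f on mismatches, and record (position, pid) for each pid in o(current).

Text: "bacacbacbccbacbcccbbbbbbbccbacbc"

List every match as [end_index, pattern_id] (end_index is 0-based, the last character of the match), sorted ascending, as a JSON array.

Construct AC machine:
Trie (insert patterns):
  n0 'ε': b→7 c→1
  n1 'c': b→2
  n2 'cb': a→3
  n3 'cba': c→4
  n4 'cbac': b→5
  n5 'cbacb': c→6
  n6 'cbacbc': ·  [P0 ends]
  n7 'b': b→8
  n8 'bb': ·  [P1 ends]

Failure links (BFS by depth):
  n1('c'): parent n0 fail=0; on 'c' 0 → fail=0;  out ∅∪∅=∅
  n7('b'): parent n0 fail=0; on 'b' 0 → fail=0;  out ∅∪∅=∅
  n2('cb'): parent n1 fail=0; on 'b' 0 → fail=7;  out ∅∪∅=∅
  n8('bb'): parent n7 fail=0; on 'b' 0 → fail=7;  out {1}∪∅={1}
  n3('cba'): parent n2 fail=7; on 'a' 7→0 → fail=0;  out ∅∪∅=∅
  n4('cbac'): parent n3 fail=0; on 'c' 0 → fail=1;  out ∅∪∅=∅
  n5('cbacb'): parent n4 fail=1; on 'b' 1 → fail=2;  out ∅∪∅=∅
  n6('cbacbc'): parent n5 fail=2; on 'c' 2→7→0 → fail=1;  out {0}∪∅={0}

Run:
pos 0 'b': at 7
pos 1 'a': at 0 ·f
pos 2 'c': at 1
pos 3 'a': at 0 ·f
pos 4 'c': at 1
pos 5 'b': at 2
pos 6 'a': at 3
pos 7 'c': at 4
pos 8 'b': at 5
pos 9 'c': at 6  ** P0@[4:9]
pos 10 'c': at 1 ·f
pos 11 'b': at 2
pos 12 'a': at 3
pos 13 'c': at 4
pos 14 'b': at 5
pos 15 'c': at 6  ** P0@[10:15]
pos 16 'c': at 1 ·f
pos 17 'c': at 1 ·f
pos 18 'b': at 2
pos 19 'b': at 8 ·f  ** P1@[18:19]
pos 20 'b': at 8 ·f  ** P1@[19:20]
pos 21 'b': at 8 ·f  ** P1@[20:21]
pos 22 'b': at 8 ·f  ** P1@[21:22]
pos 23 'b': at 8 ·f  ** P1@[22:23]
pos 24 'b': at 8 ·f  ** P1@[23:24]
pos 25 'c': at 1 ·f
pos 26 'c': at 1 ·f
pos 27 'b': at 2
pos 28 'a': at 3
pos 29 'c': at 4
pos 30 'b': at 5
pos 31 'c': at 6  ** P0@[26:31]

All matches (sorted): [[9,0],[15,0],[19,1],[20,1],[21,1],[22,1],[23,1],[24,1],[31,0]]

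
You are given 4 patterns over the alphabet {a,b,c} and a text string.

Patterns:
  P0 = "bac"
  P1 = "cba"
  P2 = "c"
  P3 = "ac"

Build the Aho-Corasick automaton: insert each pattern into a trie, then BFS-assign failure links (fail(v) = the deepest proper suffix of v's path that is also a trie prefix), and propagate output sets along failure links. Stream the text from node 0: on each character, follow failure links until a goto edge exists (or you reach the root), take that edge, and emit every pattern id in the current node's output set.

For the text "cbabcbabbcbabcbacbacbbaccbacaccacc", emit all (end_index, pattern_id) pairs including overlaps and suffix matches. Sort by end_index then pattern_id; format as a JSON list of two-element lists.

Build:
Trie nodes:
  n0 'ε': a→7 b→1 c→4
  n1 'b': a→2
  n2 'ba': c→3
  n3 'bac': ·  [P0 ends]
  n4 'c': b→5  [P2 ends]
  n5 'cb': a→6
  n6 'cba': ·  [P1 ends]
  n7 'a': c→8
  n8 'ac': ·  [P3 ends]

Failure links (BFS by depth):
  fail(1) 'b': from fail(0)=0 chase 'b': 0 ⇒ 0;  out=∅∪out(0)=∅
  fail(4) 'c': from fail(0)=0 chase 'c': 0 ⇒ 0;  out={2}∪out(0)={2}
  fail(7) 'a': from fail(0)=0 chase 'a': 0 ⇒ 0;  out=∅∪out(0)=∅
  fail(2) 'ba': from fail(1)=0 chase 'a': 0 ⇒ 7;  out=∅∪out(7)=∅
  fail(5) 'cb': from fail(4)=0 chase 'b': 0 ⇒ 1;  out=∅∪out(1)=∅
  fail(8) 'ac': from fail(7)=0 chase 'c': 0 ⇒ 4;  out={3}∪out(4)={2,3}
  fail(3) 'bac': from fail(2)=7 chase 'c': 7 ⇒ 8;  out={0}∪out(8)={0,2,3}
  fail(6) 'cba': from fail(5)=1 chase 'a': 1 ⇒ 2;  out={1}∪out(2)={1}

Run:
pos 0 'c': at 4  emit P2@[0:0]
pos 1 'b': at 5
pos 2 'a': at 6  emit P1@[0:2]
pos 3 'b': at 1 ·f
pos 4 'c': at 4 ·f  emit P2@[4:4]
pos 5 'b': at 5
pos 6 'a': at 6  emit P1@[4:6]
pos 7 'b': at 1 ·f
pos 8 'b': at 1 ·f
pos 9 'c': at 4 ·f  emit P2@[9:9]
pos 10 'b': at 5
pos 11 'a': at 6  emit P1@[9:11]
pos 12 'b': at 1 ·f
pos 13 'c': at 4 ·f  emit P2@[13:13]
pos 14 'b': at 5
pos 15 'a': at 6  emit P1@[13:15]
pos 16 'c': at 3 ·f  emit P0@[14:16],P2@[16:16],P3@[15:16]
pos 17 'b': at 5 ·f
pos 18 'a': at 6  emit P1@[16:18]
pos 19 'c': at 3 ·f  emit P0@[17:19],P2@[19:19],P3@[18:19]
pos 20 'b': at 5 ·f
pos 21 'b': at 1 ·f
pos 22 'a': at 2
pos 23 'c': at 3  emit P0@[21:23],P2@[23:23],P3@[22:23]
pos 24 'c': at 4 ·f  emit P2@[24:24]
pos 25 'b': at 5
pos 26 'a': at 6  emit P1@[24:26]
pos 27 'c': at 3 ·f  emit P0@[25:27],P2@[27:27],P3@[26:27]
pos 28 'a': at 7 ·f
pos 29 'c': at 8  emit P2@[29:29],P3@[28:29]
pos 30 'c': at 4 ·f  emit P2@[30:30]
pos 31 'a': at 7 ·f
pos 32 'c': at 8  emit P2@[32:32],P3@[31:32]
pos 33 'c': at 4 ·f  emit P2@[33:33]

Matches: [[0,2],[2,1],[4,2],[6,1],[9,2],[11,1],[13,2],[15,1],[16,0],[16,2],[16,3],[18,1],[19,0],[19,2],[19,3],[23,0],[23,2],[23,3],[24,2],[26,1],[27,0],[27,2],[27,3],[29,2],[29,3],[30,2],[32,2],[32,3],[33,2]]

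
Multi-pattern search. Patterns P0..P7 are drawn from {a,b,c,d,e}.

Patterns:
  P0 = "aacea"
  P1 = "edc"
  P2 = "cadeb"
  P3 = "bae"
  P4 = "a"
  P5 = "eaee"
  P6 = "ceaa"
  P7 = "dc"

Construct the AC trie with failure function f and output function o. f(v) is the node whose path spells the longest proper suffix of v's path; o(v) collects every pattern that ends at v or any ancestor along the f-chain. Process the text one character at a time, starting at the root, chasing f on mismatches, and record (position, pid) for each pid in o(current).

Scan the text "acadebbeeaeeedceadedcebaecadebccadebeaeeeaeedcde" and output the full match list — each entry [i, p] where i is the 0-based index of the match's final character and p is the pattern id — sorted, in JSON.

Build automaton:
Trie (insert patterns):
  0='ε' goto a→1 b→14 c→9 d→23 e→6
  1='a' goto a→2  ←P4
  2='aa' goto c→3
  3='aac' goto e→4
  4='aace' goto a→5
  5='aacea' goto ·  ←P0
  6='e' goto a→17 d→7
  7='ed' goto c→8
  8='edc' goto ·  ←P1
  9='c' goto a→10 e→20
  10='ca' goto d→11
  11='cad' goto e→12
  12='cade' goto b→13
  13='cadeb' goto ·  ←P2
  14='b' goto a→15
  15='ba' goto e→16
  16='bae' goto ·  ←P3
  17='ea' goto e→18
  18='eae' goto e→19
  19='eaee' goto ·  ←P5
  20='ce' goto a→21
  21='cea' goto a→22
  22='ceaa' goto ·  ←P6
  23='d' goto c→24
  24='dc' goto ·  ←P7

BFS fail/out derivation:
  fail(1) 'a': from fail(0)=0 chase 'a': 0 ⇒ 0;  out={4}∪out(0)={4}
  fail(6) 'e': from fail(0)=0 chase 'e': 0 ⇒ 0;  out=∅∪out(0)=∅
  fail(9) 'c': from fail(0)=0 chase 'c': 0 ⇒ 0;  out=∅∪out(0)=∅
  fail(14) 'b': from fail(0)=0 chase 'b': 0 ⇒ 0;  out=∅∪out(0)=∅
  fail(23) 'd': from fail(0)=0 chase 'd': 0 ⇒ 0;  out=∅∪out(0)=∅
  fail(2) 'aa': from fail(1)=0 chase 'a': 0 ⇒ 1;  out=∅∪out(1)={4}
  fail(7) 'ed': from fail(6)=0 chase 'd': 0 ⇒ 23;  out=∅∪out(23)=∅
  fail(10) 'ca': from fail(9)=0 chase 'a': 0 ⇒ 1;  out=∅∪out(1)={4}
  fail(15) 'ba': from fail(14)=0 chase 'a': 0 ⇒ 1;  out=∅∪out(1)={4}
  fail(17) 'ea': from fail(6)=0 chase 'a': 0 ⇒ 1;  out=∅∪out(1)={4}
  fail(20) 'ce': from fail(9)=0 chase 'e': 0 ⇒ 6;  out=∅∪out(6)=∅
  fail(24) 'dc': from fail(23)=0 chase 'c': 0 ⇒ 9;  out={7}∪out(9)={7}
  fail(3) 'aac': from fail(2)=1 chase 'c': 1→0 ⇒ 9;  out=∅∪out(9)=∅
  fail(8) 'edc': from fail(7)=23 chase 'c': 23 ⇒ 24;  out={1}∪out(24)={1,7}
  fail(11) 'cad': from fail(10)=1 chase 'd': 1→0 ⇒ 23;  out=∅∪out(23)=∅
  fail(16) 'bae': from fail(15)=1 chase 'e': 1→0 ⇒ 6;  out={3}∪out(6)={3}
  fail(18) 'eae': from fail(17)=1 chase 'e': 1→0 ⇒ 6;  out=∅∪out(6)=∅
  fail(21) 'cea': from fail(20)=6 chase 'a': 6 ⇒ 17;  out=∅∪out(17)={4}
  fail(4) 'aace': from fail(3)=9 chase 'e': 9 ⇒ 20;  out=∅∪out(20)=∅
  fail(12) 'cade': from fail(11)=23 chase 'e': 23→0 ⇒ 6;  out=∅∪out(6)=∅
  fail(19) 'eaee': from fail(18)=6 chase 'e': 6→0 ⇒ 6;  out={5}∪out(6)={5}
  fail(22) 'ceaa': from fail(21)=17 chase 'a': 17→1 ⇒ 2;  out={6}∪out(2)={4,6}
  fail(5) 'aacea': from fail(4)=20 chase 'a': 20 ⇒ 21;  out={0}∪out(21)={0,4}
  fail(13) 'cadeb': from fail(12)=6 chase 'b': 6→0 ⇒ 14;  out={2}∪out(14)={2}

Scan:
pos 0 'a': at 1  emit P4@[0:0]
pos 1 'c': at 9 (via fail)
pos 2 'a': at 10  emit P4@[2:2]
pos 3 'd': at 11
pos 4 'e': at 12
pos 5 'b': at 13  emit P2@[1:5]
pos 6 'b': at 14 (via fail)
pos 7 'e': at 6 (via fail)
pos 8 'e': at 6 (via fail)
pos 9 'a': at 17  emit P4@[9:9]
pos 10 'e': at 18
pos 11 'e': at 19  emit P5@[8:11]
pos 12 'e': at 6 (via fail)
pos 13 'd': at 7
pos 14 'c': at 8  emit P1@[12:14],P7@[13:14]
pos 15 'e': at 20 (via fail)
pos 16 'a': at 21  emit P4@[16:16]
pos 17 'd': at 23 (via fail)
pos 18 'e': at 6 (via fail)
pos 19 'd': at 7
pos 20 'c': at 8  emit P1@[18:20],P7@[19:20]
pos 21 'e': at 20 (via fail)
pos 22 'b': at 14 (via fail)
pos 23 'a': at 15  emit P4@[23:23]
pos 24 'e': at 16  emit P3@[22:24]
pos 25 'c': at 9 (via fail)
pos 26 'a': at 10  emit P4@[26:26]
pos 27 'd': at 11
pos 28 'e': at 12
pos 29 'b': at 13  emit P2@[25:29]
pos 30 'c': at 9 (via fail)
pos 31 'c': at 9 (via fail)
pos 32 'a': at 10  emit P4@[32:32]
pos 33 'd': at 11
pos 34 'e': at 12
pos 35 'b': at 13  emit P2@[31:35]
pos 36 'e': at 6 (via fail)
pos 37 'a': at 17  emit P4@[37:37]
pos 38 'e': at 18
pos 39 'e': at 19  emit P5@[36:39]
pos 40 'e': at 6 (via fail)
pos 41 'a': at 17  emit P4@[41:41]
pos 42 'e': at 18
pos 43 'e': at 19  emit P5@[40:43]
pos 44 'd': at 7 (via fail)
pos 45 'c': at 8  emit P1@[43:45],P7@[44:45]
pos 46 'd': at 23 (via fail)
pos 47 'e': at 6 (via fail)

Matches: [[0,4],[2,4],[5,2],[9,4],[11,5],[14,1],[14,7],[16,4],[20,1],[20,7],[23,4],[24,3],[26,4],[29,2],[32,4],[35,2],[37,4],[39,5],[41,4],[43,5],[45,1],[45,7]]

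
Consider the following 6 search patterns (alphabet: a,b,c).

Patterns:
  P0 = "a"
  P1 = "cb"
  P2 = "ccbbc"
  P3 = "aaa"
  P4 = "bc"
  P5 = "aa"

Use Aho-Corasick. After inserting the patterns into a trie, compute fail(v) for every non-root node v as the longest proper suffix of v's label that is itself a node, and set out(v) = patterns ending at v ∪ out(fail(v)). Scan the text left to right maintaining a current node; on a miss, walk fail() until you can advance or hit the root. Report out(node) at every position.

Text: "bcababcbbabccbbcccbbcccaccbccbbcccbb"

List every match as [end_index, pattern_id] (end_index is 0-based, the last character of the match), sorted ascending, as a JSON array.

Build automaton:
Trie nodes:
  n0 'ε': a→1 b→10 c→2
  n1 'a': a→8  [P0 ends]
  n2 'c': b→3 c→4
  n3 'cb': ·  [P1 ends]
  n4 'cc': b→5
  n5 'ccb': b→6
  n6 'ccbb': c→7
  n7 'ccbbc': ·  [P2 ends]
  n8 'aa': a→9  [P5 ends]
  n9 'aaa': ·  [P3 ends]
  n10 'b': c→11
  n11 'bc': ·  [P4 ends]

Failure links (BFS by depth):
  fail(1) 'a': from fail(0)=0 chase 'a': 0 ⇒ 0;  out={0}∪out(0)={0}
  fail(2) 'c': from fail(0)=0 chase 'c': 0 ⇒ 0;  out=∅∪out(0)=∅
  fail(10) 'b': from fail(0)=0 chase 'b': 0 ⇒ 0;  out=∅∪out(0)=∅
  fail(3) 'cb': from fail(2)=0 chase 'b': 0 ⇒ 10;  out={1}∪out(10)={1}
  fail(4) 'cc': from fail(2)=0 chase 'c': 0 ⇒ 2;  out=∅∪out(2)=∅
  fail(8) 'aa': from fail(1)=0 chase 'a': 0 ⇒ 1;  out={5}∪out(1)={0,5}
  fail(11) 'bc': from fail(10)=0 chase 'c': 0 ⇒ 2;  out={4}∪out(2)={4}
  fail(5) 'ccb': from fail(4)=2 chase 'b': 2 ⇒ 3;  out=∅∪out(3)={1}
  fail(9) 'aaa': from fail(8)=1 chase 'a': 1 ⇒ 8;  out={3}∪out(8)={0,3,5}
  fail(6) 'ccbb': from fail(5)=3 chase 'b': 3→10→0 ⇒ 10;  out=∅∪out(10)=∅
  fail(7) 'ccbbc': from fail(6)=10 chase 'c': 10 ⇒ 11;  out={2}∪out(11)={2,4}

Scan:
pos 0 'b': at 10
pos 1 'c': at 11  ** P4@[0:1]
pos 2 'a': at 1 (via fail)  ** P0@[2:2]
pos 3 'b': at 10 (via fail)
pos 4 'a': at 1 (via fail)  ** P0@[4:4]
pos 5 'b': at 10 (via fail)
pos 6 'c': at 11  ** P4@[5:6]
pos 7 'b': at 3 (via fail)  ** P1@[6:7]
pos 8 'b': at 10 (via fail)
pos 9 'a': at 1 (via fail)  ** P0@[9:9]
pos 10 'b': at 10 (via fail)
pos 11 'c': at 11  ** P4@[10:11]
pos 12 'c': at 4 (via fail)
pos 13 'b': at 5  ** P1@[12:13]
pos 14 'b': at 6
pos 15 'c': at 7  ** P2@[11:15],P4@[14:15]
pos 16 'c': at 4 (via fail)
pos 17 'c': at 4 (via fail)
pos 18 'b': at 5  ** P1@[17:18]
pos 19 'b': at 6
pos 20 'c': at 7  ** P2@[16:20],P4@[19:20]
pos 21 'c': at 4 (via fail)
pos 22 'c': at 4 (via fail)
pos 23 'a': at 1 (via fail)  ** P0@[23:23]
pos 24 'c': at 2 (via fail)
pos 25 'c': at 4
pos 26 'b': at 5  ** P1@[25:26]
pos 27 'c': at 11 (via fail)  ** P4@[26:27]
pos 28 'c': at 4 (via fail)
pos 29 'b': at 5  ** P1@[28:29]
pos 30 'b': at 6
pos 31 'c': at 7  ** P2@[27:31],P4@[30:31]
pos 32 'c': at 4 (via fail)
pos 33 'c': at 4 (via fail)
pos 34 'b': at 5  ** P1@[33:34]
pos 35 'b': at 6

All matches (sorted): [[1,4],[2,0],[4,0],[6,4],[7,1],[9,0],[11,4],[13,1],[15,2],[15,4],[18,1],[20,2],[20,4],[23,0],[26,1],[27,4],[29,1],[31,2],[31,4],[34,1]]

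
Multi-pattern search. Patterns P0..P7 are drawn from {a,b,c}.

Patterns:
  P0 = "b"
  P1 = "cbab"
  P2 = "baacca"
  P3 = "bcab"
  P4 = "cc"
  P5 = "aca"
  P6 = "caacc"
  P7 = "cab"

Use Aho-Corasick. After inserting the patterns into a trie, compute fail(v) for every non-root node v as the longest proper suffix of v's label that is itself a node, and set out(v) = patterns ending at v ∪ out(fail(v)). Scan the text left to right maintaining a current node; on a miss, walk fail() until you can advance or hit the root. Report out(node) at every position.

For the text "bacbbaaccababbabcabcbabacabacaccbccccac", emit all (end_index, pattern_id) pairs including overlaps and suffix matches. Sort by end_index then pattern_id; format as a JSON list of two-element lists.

Build automaton:
Trie (insert patterns):
  n0 'ε': a→15 b→1 c→2
  n1 'b': a→6 c→11  ←P0
  n2 'c': a→18 b→3 c→14
  n3 'cb': a→4
  n4 'cba': b→5
  n5 'cbab': ·  ←P1
  n6 'ba': a→7
  n7 'baa': c→8
  n8 'baac': c→9
  n9 'baacc': a→10
  n10 'baacca': ·  ←P2
  n11 'bc': a→12
  n12 'bca': b→13
  n13 'bcab': ·  ←P3
  n14 'cc': ·  ←P4
  n15 'a': c→16
  n16 'ac': a→17
  n17 'aca': ·  ←P5
  n18 'ca': a→19 b→22
  n19 'caa': c→20
  n20 'caac': c→21
  n21 'caacc': ·  ←P6
  n22 'cab': ·  ←P7

BFS fail/out derivation:
  fail(1) 'b': from fail(0)=0 chase 'b': 0 ⇒ 0;  out={0}∪out(0)={0}
  fail(2) 'c': from fail(0)=0 chase 'c': 0 ⇒ 0;  out=∅∪out(0)=∅
  fail(15) 'a': from fail(0)=0 chase 'a': 0 ⇒ 0;  out=∅∪out(0)=∅
  fail(3) 'cb': from fail(2)=0 chase 'b': 0 ⇒ 1;  out=∅∪out(1)={0}
  fail(6) 'ba': from fail(1)=0 chase 'a': 0 ⇒ 15;  out=∅∪out(15)=∅
  fail(11) 'bc': from fail(1)=0 chase 'c': 0 ⇒ 2;  out=∅∪out(2)=∅
  fail(14) 'cc': from fail(2)=0 chase 'c': 0 ⇒ 2;  out={4}∪out(2)={4}
  fail(16) 'ac': from fail(15)=0 chase 'c': 0 ⇒ 2;  out=∅∪out(2)=∅
  fail(18) 'ca': from fail(2)=0 chase 'a': 0 ⇒ 15;  out=∅∪out(15)=∅
  fail(4) 'cba': from fail(3)=1 chase 'a': 1 ⇒ 6;  out=∅∪out(6)=∅
  fail(7) 'baa': from fail(6)=15 chase 'a': 15→0 ⇒ 15;  out=∅∪out(15)=∅
  fail(12) 'bca': from fail(11)=2 chase 'a': 2 ⇒ 18;  out=∅∪out(18)=∅
  fail(17) 'aca': from fail(16)=2 chase 'a': 2 ⇒ 18;  out={5}∪out(18)={5}
  fail(19) 'caa': from fail(18)=15 chase 'a': 15→0 ⇒ 15;  out=∅∪out(15)=∅
  fail(22) 'cab': from fail(18)=15 chase 'b': 15→0 ⇒ 1;  out={7}∪out(1)={0,7}
  fail(5) 'cbab': from fail(4)=6 chase 'b': 6→15→0 ⇒ 1;  out={1}∪out(1)={0,1}
  fail(8) 'baac': from fail(7)=15 chase 'c': 15 ⇒ 16;  out=∅∪out(16)=∅
  fail(13) 'bcab': from fail(12)=18 chase 'b': 18 ⇒ 22;  out={3}∪out(22)={0,3,7}
  fail(20) 'caac': from fail(19)=15 chase 'c': 15 ⇒ 16;  out=∅∪out(16)=∅
  fail(9) 'baacc': from fail(8)=16 chase 'c': 16→2 ⇒ 14;  out=∅∪out(14)={4}
  fail(21) 'caacc': from fail(20)=16 chase 'c': 16→2 ⇒ 14;  out={6}∪out(14)={4,6}
  fail(10) 'baacca': from fail(9)=14 chase 'a': 14→2 ⇒ 18;  out={2}∪out(18)={2}

Text stream:
i=0 'b': node 0→1  emit P0@[0:0]
i=1 'a': node 1→6
i=2 'c': node 6→16 (via fail)
i=3 'b': node 16→3 (via fail)  emit P0@[3:3]
i=4 'b': node 3→1 (via fail)  emit P0@[4:4]
i=5 'a': node 1→6
i=6 'a': node 6→7
i=7 'c': node 7→8
i=8 'c': node 8→9  emit P4@[7:8]
i=9 'a': node 9→10  emit P2@[4:9]
i=10 'b': node 10→22 (via fail)  emit P0@[10:10],P7@[8:10]
i=11 'a': node 22→6 (via fail)
i=12 'b': node 6→1 (via fail)  emit P0@[12:12]
i=13 'b': node 1→1 (via fail)  emit P0@[13:13]
i=14 'a': node 1→6
i=15 'b': node 6→1 (via fail)  emit P0@[15:15]
i=16 'c': node 1→11
i=17 'a': node 11→12
i=18 'b': node 12→13  emit P0@[18:18],P3@[15:18],P7@[16:18]
i=19 'c': node 13→11 (via fail)
i=20 'b': node 11→3 (via fail)  emit P0@[20:20]
i=21 'a': node 3→4
i=22 'b': node 4→5  emit P0@[22:22],P1@[19:22]
i=23 'a': node 5→6 (via fail)
i=24 'c': node 6→16 (via fail)
i=25 'a': node 16→17  emit P5@[23:25]
i=26 'b': node 17→22 (via fail)  emit P0@[26:26],P7@[24:26]
i=27 'a': node 22→6 (via fail)
i=28 'c': node 6→16 (via fail)
i=29 'a': node 16→17  emit P5@[27:29]
i=30 'c': node 17→16 (via fail)
i=31 'c': node 16→14 (via fail)  emit P4@[30:31]
i=32 'b': node 14→3 (via fail)  emit P0@[32:32]
i=33 'c': node 3→11 (via fail)
i=34 'c': node 11→14 (via fail)  emit P4@[33:34]
i=35 'c': node 14→14 (via fail)  emit P4@[34:35]
i=36 'c': node 14→14 (via fail)  emit P4@[35:36]
i=37 'a': node 14→18 (via fail)
i=38 'c': node 18→16 (via fail)

Matches: [[0,0],[3,0],[4,0],[8,4],[9,2],[10,0],[10,7],[12,0],[13,0],[15,0],[18,0],[18,3],[18,7],[20,0],[22,0],[22,1],[25,5],[26,0],[26,7],[29,5],[31,4],[32,0],[34,4],[35,4],[36,4]]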